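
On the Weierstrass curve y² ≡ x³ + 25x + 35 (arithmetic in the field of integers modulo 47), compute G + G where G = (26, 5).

tangent at (26, 5): λ = (3·26² + 25)/(2·5) ≡ 32/10. 10⁻¹ ≡ 33 (mod 47) since 10·33 = 330 ≡ 1, so λ ≡ 32·33 ≡ 22.
  x = λ² - 26 - 26 = 484 - 52 ≡ 9; y = λ·(26 - 9) - 5 ≡ 40. → (9, 40)

(9, 40)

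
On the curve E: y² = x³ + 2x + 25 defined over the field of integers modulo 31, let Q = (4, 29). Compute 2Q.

(1, 11)

tangent at (4, 29): λ = (3·4² + 2)/(2·29) ≡ 19/27. 27⁻¹ ≡ 23 (mod 31) since 27·23 = 621 ≡ 1, so λ ≡ 19·23 ≡ 3.
  x = λ² - 4 - 4 = 9 - 8 ≡ 1; y = λ·(4 - 1) - 29 ≡ 11. → (1, 11)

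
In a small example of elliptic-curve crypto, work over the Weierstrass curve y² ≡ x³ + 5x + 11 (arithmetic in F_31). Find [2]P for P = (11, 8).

tangent at (11, 8): λ = (3·11² + 5)/(2·8) ≡ 27/16. 16⁻¹ ≡ 2 (mod 31) since 16·2 = 32 ≡ 1, so λ ≡ 27·2 ≡ 23.
  x = λ² - 11 - 11 = 529 - 22 ≡ 11; y = λ·(11 - 11) - 8 ≡ 23. → (11, 23)

(11, 23)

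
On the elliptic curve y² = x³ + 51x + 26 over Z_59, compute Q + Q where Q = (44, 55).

(24, 18)

tangent at (44, 55): λ = (3·44² + 51)/(2·55) ≡ 18/51. 51⁻¹ ≡ 22 (mod 59), so λ ≡ 18·22 ≡ 42.
  x = λ² - 44 - 44 = 1764 - 88 ≡ 24; y = λ·(44 - 24) - 55 ≡ 18. → (24, 18)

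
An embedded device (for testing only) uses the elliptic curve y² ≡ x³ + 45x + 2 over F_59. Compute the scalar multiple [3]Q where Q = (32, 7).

Repeated addition: build up to 3Q.
2Q: tangent at (32, 7): λ = (3·32² + 45)/(2·7) ≡ 49/14. 14⁻¹ ≡ 38 (mod 59) since 14·38 = 532 ≡ 1, so λ ≡ 49·38 ≡ 33.
  x = λ² - 32 - 32 = 1089 - 64 ≡ 22; y = λ·(32 - 22) - 7 ≡ 28. → (22, 28)
3Q: (22, 28) + (32, 7). λ = (7 - 28)/(32 - 22) ≡ 38/10 mod 59. 10⁻¹ ≡ 6 (mod 59), so λ ≡ 51.
  x = λ² - 22 - 32 = 2601 - 54 ≡ 10; y = λ·(22 - 10) - 28 ≡ 53. → (10, 53)

(10, 53)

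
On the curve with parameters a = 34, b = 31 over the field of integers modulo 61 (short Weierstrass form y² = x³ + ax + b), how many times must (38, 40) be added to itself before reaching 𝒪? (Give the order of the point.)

2P: tangent at (38, 40): λ = (3·38² + 34)/(2·40) ≡ 35/19. 19⁻¹ ≡ 45 (mod 61) since 19·45 = 855 ≡ 1, so λ ≡ 35·45 ≡ 50.
  x = λ² - 38 - 38 = 2500 - 76 ≡ 45; y = λ·(38 - 45) - 40 ≡ 37. → (45, 37)
3P: (45, 37) + (38, 40). λ = (40 - 37)/(38 - 45) ≡ 3/54 mod 61. 54⁻¹ ≡ 26 (mod 61) since 54·26 = 1404 ≡ 1, so λ ≡ 17.
  x = λ² - 45 - 38 = 289 - 83 ≡ 23; y = λ·(45 - 23) - 37 ≡ 32. → (23, 32)
4P: (23, 32) + (38, 40). λ = (40 - 32)/(38 - 23) ≡ 8/15 mod 61. 15⁻¹ ≡ 57 (mod 61) since 15·57 = 855 ≡ 1, so λ ≡ 29.
  x = λ² - 23 - 38 = 841 - 61 ≡ 48; y = λ·(23 - 48) - 32 ≡ 36. → (48, 36)
5P: (48, 36) + (38, 40). λ = (40 - 36)/(38 - 48) ≡ 4/51 mod 61. 51⁻¹ ≡ 6 (mod 61), so λ ≡ 24.
  x = λ² - 48 - 38 = 576 - 86 ≡ 2; y = λ·(48 - 2) - 36 ≡ 31. → (2, 31)
6P: (2, 31) + (38, 40). λ = (40 - 31)/(38 - 2) ≡ 9/36 mod 61. 36⁻¹ ≡ 39 (mod 61) since 36·39 = 1404 ≡ 1, so λ ≡ 46.
  x = λ² - 2 - 38 = 2116 - 40 ≡ 2; y = λ·(2 - 2) - 31 ≡ 30. → (2, 30)
7P: (2, 30) + (38, 40). λ = (40 - 30)/(38 - 2) ≡ 10/36 mod 61. 36⁻¹ ≡ 39 (mod 61) since 36·39 = 1404 ≡ 1, so λ ≡ 24.
  x = λ² - 2 - 38 = 576 - 40 ≡ 48; y = λ·(2 - 48) - 30 ≡ 25. → (48, 25)
8P: (48, 25) + (38, 40). λ = (40 - 25)/(38 - 48) ≡ 15/51 mod 61. 51⁻¹ ≡ 6 (mod 61) since 51·6 = 306 ≡ 1, so λ ≡ 29.
  x = λ² - 48 - 38 = 841 - 86 ≡ 23; y = λ·(48 - 23) - 25 ≡ 29. → (23, 29)
9P: (23, 29) + (38, 40). λ = (40 - 29)/(38 - 23) ≡ 11/15 mod 61. 15⁻¹ ≡ 57 (mod 61), so λ ≡ 17.
  x = λ² - 23 - 38 = 289 - 61 ≡ 45; y = λ·(23 - 45) - 29 ≡ 24. → (45, 24)
10P: (45, 24) + (38, 40). λ = (40 - 24)/(38 - 45) ≡ 16/54 mod 61. 54⁻¹ ≡ 26 (mod 61), so λ ≡ 50.
  x = λ² - 45 - 38 = 2500 - 83 ≡ 38; y = λ·(45 - 38) - 24 ≡ 21. → (38, 21)
11P: (38, 21) + (38, 40): same x and y₁ ≡ -y₂, so the sum is 𝒪.
11P = 𝒪, so the order is 11.

11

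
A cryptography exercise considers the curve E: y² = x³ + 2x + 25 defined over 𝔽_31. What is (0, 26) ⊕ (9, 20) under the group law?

(19, 28)

(0, 26) + (9, 20). λ = (20 - 26)/(9 - 0) ≡ 25/9 mod 31. 9⁻¹ ≡ 7 (mod 31), so λ ≡ 20.
  x = λ² - 0 - 9 = 400 - 9 ≡ 19; y = λ·(0 - 19) - 26 ≡ 28. → (19, 28)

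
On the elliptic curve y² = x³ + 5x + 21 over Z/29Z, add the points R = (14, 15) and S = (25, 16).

(25, 13)

(14, 15) + (25, 16). λ = (16 - 15)/(25 - 14) ≡ 1/11 mod 29. 11⁻¹ ≡ 8 (mod 29), so λ ≡ 8.
  x = λ² - 14 - 25 = 64 - 39 ≡ 25; y = λ·(14 - 25) - 15 ≡ 13. → (25, 13)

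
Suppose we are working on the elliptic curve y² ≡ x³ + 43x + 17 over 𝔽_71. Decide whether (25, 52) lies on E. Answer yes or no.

no

y² = 52² ≡ 6; x³ + 43x + 17 = 16717 ≡ 32 (mod 71). 6 ≠ 32.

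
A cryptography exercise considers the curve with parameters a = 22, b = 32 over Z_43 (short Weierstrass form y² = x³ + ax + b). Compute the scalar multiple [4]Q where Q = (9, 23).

Double-and-add on 4 = (100)₂. Start with Q = (9, 23) for the leading 1-bit.
double: tangent at (9, 23): λ = (3·9² + 22)/(2·23) ≡ 7/3. 3⁻¹ ≡ 29 (mod 43), so λ ≡ 7·29 ≡ 31.
  x = λ² - 9 - 9 = 961 - 18 ≡ 40; y = λ·(9 - 40) - 23 ≡ 5. → (40, 5)
double: tangent at (40, 5): λ = (3·40² + 22)/(2·5) ≡ 6/10. 10⁻¹ ≡ 13 (mod 43) since 10·13 = 130 ≡ 1, so λ ≡ 6·13 ≡ 35.
  x = λ² - 40 - 40 = 1225 - 80 ≡ 27; y = λ·(40 - 27) - 5 ≡ 20. → (27, 20)

(27, 20)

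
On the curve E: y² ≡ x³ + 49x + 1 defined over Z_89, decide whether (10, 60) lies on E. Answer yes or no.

no

y² = 60² ≡ 40; x³ + 49x + 1 = 1491 ≡ 67 (mod 89). 40 ≠ 67.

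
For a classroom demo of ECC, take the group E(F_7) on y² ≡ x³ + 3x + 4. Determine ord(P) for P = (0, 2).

2P: tangent at (0, 2): λ = (3·0² + 3)/(2·2) ≡ 3/4. 4⁻¹ ≡ 2 (mod 7), so λ ≡ 3·2 ≡ 6.
  x = λ² - 0 - 0 = 36 - 0 ≡ 1; y = λ·(0 - 1) - 2 ≡ 6. → (1, 6)
3P: (1, 6) + (0, 2). λ = (2 - 6)/(0 - 1) ≡ 3/6 mod 7. 6⁻¹ ≡ 6 (mod 7), so λ ≡ 4.
  x = λ² - 1 - 0 = 16 - 1 ≡ 1; y = λ·(1 - 1) - 6 ≡ 1. → (1, 1)
4P: (1, 1) + (0, 2). λ = (2 - 1)/(0 - 1) ≡ 1/6 mod 7. 6⁻¹ ≡ 6 (mod 7), so λ ≡ 6.
  x = λ² - 1 - 0 = 36 - 1 ≡ 0; y = λ·(1 - 0) - 1 ≡ 5. → (0, 5)
5P: (0, 5) + (0, 2): same x and y₁ ≡ -y₂, so the sum is the point at infinity.
5P = the point at infinity, so the order is 5.

5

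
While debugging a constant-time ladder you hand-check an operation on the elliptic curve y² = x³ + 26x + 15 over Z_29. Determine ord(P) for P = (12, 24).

9

2P: tangent at (12, 24): λ = (3·12² + 26)/(2·24) ≡ 23/19. 19⁻¹ ≡ 26 (mod 29) since 19·26 = 494 ≡ 1, so λ ≡ 23·26 ≡ 18.
  x = λ² - 12 - 12 = 324 - 24 ≡ 10; y = λ·(12 - 10) - 24 ≡ 12. → (10, 12)
3P: (10, 12) + (12, 24). λ = (24 - 12)/(12 - 10) ≡ 12/2 mod 29. 2⁻¹ ≡ 15 (mod 29), so λ ≡ 6.
  x = λ² - 10 - 12 = 36 - 22 ≡ 14; y = λ·(10 - 14) - 12 ≡ 22. → (14, 22)
4P: (14, 22) + (12, 24). λ = (24 - 22)/(12 - 14) ≡ 2/27 mod 29. 27⁻¹ ≡ 14 (mod 29) since 27·14 = 378 ≡ 1, so λ ≡ 28.
  x = λ² - 14 - 12 = 784 - 26 ≡ 4; y = λ·(14 - 4) - 22 ≡ 26. → (4, 26)
5P: (4, 26) + (12, 24). λ = (24 - 26)/(12 - 4) ≡ 27/8 mod 29. 8⁻¹ ≡ 11 (mod 29), so λ ≡ 7.
  x = λ² - 4 - 12 = 49 - 16 ≡ 4; y = λ·(4 - 4) - 26 ≡ 3. → (4, 3)
6P: (4, 3) + (12, 24). λ = (24 - 3)/(12 - 4) ≡ 21/8 mod 29. 8⁻¹ ≡ 11 (mod 29), so λ ≡ 28.
  x = λ² - 4 - 12 = 784 - 16 ≡ 14; y = λ·(4 - 14) - 3 ≡ 7. → (14, 7)
7P: (14, 7) + (12, 24). λ = (24 - 7)/(12 - 14) ≡ 17/27 mod 29. 27⁻¹ ≡ 14 (mod 29), so λ ≡ 6.
  x = λ² - 14 - 12 = 36 - 26 ≡ 10; y = λ·(14 - 10) - 7 ≡ 17. → (10, 17)
8P: (10, 17) + (12, 24). λ = (24 - 17)/(12 - 10) ≡ 7/2 mod 29. 2⁻¹ ≡ 15 (mod 29) since 2·15 = 30 ≡ 1, so λ ≡ 18.
  x = λ² - 10 - 12 = 324 - 22 ≡ 12; y = λ·(10 - 12) - 17 ≡ 5. → (12, 5)
9P: (12, 5) + (12, 24): same x and y₁ ≡ -y₂, so the sum is the point at infinity.
9P = the point at infinity, so the order is 9.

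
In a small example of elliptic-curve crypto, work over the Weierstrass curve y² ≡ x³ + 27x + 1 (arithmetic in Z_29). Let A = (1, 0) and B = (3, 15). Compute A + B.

(16, 18)

(1, 0) + (3, 15). λ = (15 - 0)/(3 - 1) ≡ 15/2 mod 29. 2⁻¹ ≡ 15 (mod 29), so λ ≡ 22.
  x = λ² - 1 - 3 = 484 - 4 ≡ 16; y = λ·(1 - 16) - 0 ≡ 18. → (16, 18)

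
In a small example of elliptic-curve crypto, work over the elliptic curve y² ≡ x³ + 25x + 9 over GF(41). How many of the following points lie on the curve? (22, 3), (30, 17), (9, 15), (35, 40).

(22, 3): 3² ≡ 9, rhs ≡ 14 → off.
(30, 17): 17² ≡ 2, rhs ≡ 2 → on.
(9, 15): 15² ≡ 20, rhs ≡ 20 → on.
(35, 40): 40² ≡ 1, rhs ≡ 12 → off.

2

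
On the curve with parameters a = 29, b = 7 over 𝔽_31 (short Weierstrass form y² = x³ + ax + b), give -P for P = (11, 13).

-(11, 13) = (11, -13 mod 31) = (11, 18).

(11, 18)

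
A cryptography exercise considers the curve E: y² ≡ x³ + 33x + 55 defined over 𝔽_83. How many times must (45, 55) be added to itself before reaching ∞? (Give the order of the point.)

5

2P: tangent at (45, 55): λ = (3·45² + 33)/(2·55) ≡ 49/27. 27⁻¹ ≡ 40 (mod 83), so λ ≡ 49·40 ≡ 51.
  x = λ² - 45 - 45 = 2601 - 90 ≡ 21; y = λ·(45 - 21) - 55 ≡ 7. → (21, 7)
3P: (21, 7) + (45, 55). λ = (55 - 7)/(45 - 21) ≡ 48/24 mod 83. 24⁻¹ ≡ 45 (mod 83), so λ ≡ 2.
  x = λ² - 21 - 45 = 4 - 66 ≡ 21; y = λ·(21 - 21) - 7 ≡ 76. → (21, 76)
4P: (21, 76) + (45, 55). λ = (55 - 76)/(45 - 21) ≡ 62/24 mod 83. 24⁻¹ ≡ 45 (mod 83), so λ ≡ 51.
  x = λ² - 21 - 45 = 2601 - 66 ≡ 45; y = λ·(21 - 45) - 76 ≡ 28. → (45, 28)
5P: (45, 28) + (45, 55): same x and y₁ ≡ -y₂, so the sum is ∞.
5P = ∞, so the order is 5.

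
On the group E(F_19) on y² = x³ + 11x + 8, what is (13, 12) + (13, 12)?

(13, 7)

tangent at (13, 12): λ = (3·13² + 11)/(2·12) ≡ 5/5. 5⁻¹ ≡ 4 (mod 19), so λ ≡ 5·4 ≡ 1.
  x = λ² - 13 - 13 = 1 - 26 ≡ 13; y = λ·(13 - 13) - 12 ≡ 7. → (13, 7)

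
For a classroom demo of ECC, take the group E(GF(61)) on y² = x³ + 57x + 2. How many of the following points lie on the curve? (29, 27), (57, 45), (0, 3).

1

(29, 27): 27² ≡ 58, rhs ≡ 58 → on.
(57, 45): 45² ≡ 12, rhs ≡ 15 → off.
(0, 3): 3² ≡ 9, rhs ≡ 2 → off.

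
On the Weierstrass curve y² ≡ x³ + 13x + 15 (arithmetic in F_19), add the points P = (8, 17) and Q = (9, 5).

(13, 5)

(8, 17) + (9, 5). λ = (5 - 17)/(9 - 8) ≡ 7/1 mod 19. 1⁻¹ ≡ 1 (mod 19) since 1·1 = 1 ≡ 1, so λ ≡ 7.
  x = λ² - 8 - 9 = 49 - 17 ≡ 13; y = λ·(8 - 13) - 17 ≡ 5. → (13, 5)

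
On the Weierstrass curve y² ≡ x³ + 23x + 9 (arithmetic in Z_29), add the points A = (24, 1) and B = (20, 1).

(14, 28)

(24, 1) + (20, 1). λ = (1 - 1)/(20 - 24) ≡ 0/25 mod 29. 25⁻¹ ≡ 7 (mod 29), so λ ≡ 0.
  x = λ² - 24 - 20 = 0 - 44 ≡ 14; y = λ·(24 - 14) - 1 ≡ 28. → (14, 28)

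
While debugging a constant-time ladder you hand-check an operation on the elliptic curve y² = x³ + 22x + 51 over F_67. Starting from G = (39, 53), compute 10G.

Repeated addition: build up to 10G.
2G: tangent at (39, 53): λ = (3·39² + 22)/(2·53) ≡ 29/39. 39⁻¹ ≡ 55 (mod 67) since 39·55 = 2145 ≡ 1, so λ ≡ 29·55 ≡ 54.
  x = λ² - 39 - 39 = 2916 - 78 ≡ 24; y = λ·(39 - 24) - 53 ≡ 20. → (24, 20)
3G: (24, 20) + (39, 53). λ = (53 - 20)/(39 - 24) ≡ 33/15 mod 67. 15⁻¹ ≡ 9 (mod 67), so λ ≡ 29.
  x = λ² - 24 - 39 = 841 - 63 ≡ 41; y = λ·(24 - 41) - 20 ≡ 23. → (41, 23)
4G: (41, 23) + (39, 53). λ = (53 - 23)/(39 - 41) ≡ 30/65 mod 67. 65⁻¹ ≡ 33 (mod 67), so λ ≡ 52.
  x = λ² - 41 - 39 = 2704 - 80 ≡ 11; y = λ·(41 - 11) - 23 ≡ 63. → (11, 63)
5G: (11, 63) + (39, 53). λ = (53 - 63)/(39 - 11) ≡ 57/28 mod 67. 28⁻¹ ≡ 12 (mod 67) since 28·12 = 336 ≡ 1, so λ ≡ 14.
  x = λ² - 11 - 39 = 196 - 50 ≡ 12; y = λ·(11 - 12) - 63 ≡ 57. → (12, 57)
6G: (12, 57) + (39, 53). λ = (53 - 57)/(39 - 12) ≡ 63/27 mod 67. 27⁻¹ ≡ 5 (mod 67) since 27·5 = 135 ≡ 1, so λ ≡ 47.
  x = λ² - 12 - 39 = 2209 - 51 ≡ 14; y = λ·(12 - 14) - 57 ≡ 50. → (14, 50)
7G: (14, 50) + (39, 53). λ = (53 - 50)/(39 - 14) ≡ 3/25 mod 67. 25⁻¹ ≡ 59 (mod 67), so λ ≡ 43.
  x = λ² - 14 - 39 = 1849 - 53 ≡ 54; y = λ·(14 - 54) - 50 ≡ 39. → (54, 39)
8G: (54, 39) + (39, 53). λ = (53 - 39)/(39 - 54) ≡ 14/52 mod 67. 52⁻¹ ≡ 58 (mod 67), so λ ≡ 8.
  x = λ² - 54 - 39 = 64 - 93 ≡ 38; y = λ·(54 - 38) - 39 ≡ 22. → (38, 22)
9G: (38, 22) + (39, 53). λ = (53 - 22)/(39 - 38) ≡ 31/1 mod 67. 1⁻¹ ≡ 1 (mod 67), so λ ≡ 31.
  x = λ² - 38 - 39 = 961 - 77 ≡ 13; y = λ·(38 - 13) - 22 ≡ 16. → (13, 16)
10G: (13, 16) + (39, 53). λ = (53 - 16)/(39 - 13) ≡ 37/26 mod 67. 26⁻¹ ≡ 49 (mod 67), so λ ≡ 4.
  x = λ² - 13 - 39 = 16 - 52 ≡ 31; y = λ·(13 - 31) - 16 ≡ 46. → (31, 46)

(31, 46)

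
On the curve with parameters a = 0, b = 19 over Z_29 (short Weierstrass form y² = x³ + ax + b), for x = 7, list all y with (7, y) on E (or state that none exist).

none

x³ + 0x + 19 = 362 ≡ 14 (mod 29).
14 is a non-residue mod 29; no y exists.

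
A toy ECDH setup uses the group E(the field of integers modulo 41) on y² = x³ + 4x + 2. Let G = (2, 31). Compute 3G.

Repeated addition: build up to 3G.
2G: tangent at (2, 31): λ = (3·2² + 4)/(2·31) ≡ 16/21. 21⁻¹ ≡ 2 (mod 41), so λ ≡ 16·2 ≡ 32.
  x = λ² - 2 - 2 = 1024 - 4 ≡ 36; y = λ·(2 - 36) - 31 ≡ 29. → (36, 29)
3G: (36, 29) + (2, 31). λ = (31 - 29)/(2 - 36) ≡ 2/7 mod 41. 7⁻¹ ≡ 6 (mod 41) since 7·6 = 42 ≡ 1, so λ ≡ 12.
  x = λ² - 36 - 2 = 144 - 38 ≡ 24; y = λ·(36 - 24) - 29 ≡ 33. → (24, 33)

(24, 33)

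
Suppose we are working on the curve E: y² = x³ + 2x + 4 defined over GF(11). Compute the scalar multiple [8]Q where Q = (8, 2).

Repeated addition: build up to 8Q.
2Q: tangent at (8, 2): λ = (3·8² + 2)/(2·2) ≡ 7/4. 4⁻¹ ≡ 3 (mod 11), so λ ≡ 7·3 ≡ 10.
  x = λ² - 8 - 8 = 100 - 16 ≡ 7; y = λ·(8 - 7) - 2 ≡ 8. → (7, 8)
3Q: (7, 8) + (8, 2). λ = (2 - 8)/(8 - 7) ≡ 5/1 mod 11. 1⁻¹ ≡ 1 (mod 11), so λ ≡ 5.
  x = λ² - 7 - 8 = 25 - 15 ≡ 10; y = λ·(7 - 10) - 8 ≡ 10. → (10, 10)
4Q: (10, 10) + (8, 2). λ = (2 - 10)/(8 - 10) ≡ 3/9 mod 11. 9⁻¹ ≡ 5 (mod 11), so λ ≡ 4.
  x = λ² - 10 - 8 = 16 - 18 ≡ 9; y = λ·(10 - 9) - 10 ≡ 5. → (9, 5)
5Q: (9, 5) + (8, 2). λ = (2 - 5)/(8 - 9) ≡ 8/10 mod 11. 10⁻¹ ≡ 10 (mod 11), so λ ≡ 3.
  x = λ² - 9 - 8 = 9 - 17 ≡ 3; y = λ·(9 - 3) - 5 ≡ 2. → (3, 2)
6Q: (3, 2) + (8, 2). λ = (2 - 2)/(8 - 3) ≡ 0/5 mod 11. 5⁻¹ ≡ 9 (mod 11) since 5·9 = 45 ≡ 1, so λ ≡ 0.
  x = λ² - 3 - 8 = 0 - 11 ≡ 0; y = λ·(3 - 0) - 2 ≡ 9. → (0, 9)
7Q: (0, 9) + (8, 2). λ = (2 - 9)/(8 - 0) ≡ 4/8 mod 11. 8⁻¹ ≡ 7 (mod 11) since 8·7 = 56 ≡ 1, so λ ≡ 6.
  x = λ² - 0 - 8 = 36 - 8 ≡ 6; y = λ·(0 - 6) - 9 ≡ 10. → (6, 10)
8Q: (6, 10) + (8, 2). λ = (2 - 10)/(8 - 6) ≡ 3/2 mod 11. 2⁻¹ ≡ 6 (mod 11), so λ ≡ 7.
  x = λ² - 6 - 8 = 49 - 14 ≡ 2; y = λ·(6 - 2) - 10 ≡ 7. → (2, 7)

(2, 7)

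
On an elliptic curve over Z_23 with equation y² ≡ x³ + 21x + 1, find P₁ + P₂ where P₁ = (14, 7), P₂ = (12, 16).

(0, 22)

(14, 7) + (12, 16). λ = (16 - 7)/(12 - 14) ≡ 9/21 mod 23. 21⁻¹ ≡ 11 (mod 23) since 21·11 = 231 ≡ 1, so λ ≡ 7.
  x = λ² - 14 - 12 = 49 - 26 ≡ 0; y = λ·(14 - 0) - 7 ≡ 22. → (0, 22)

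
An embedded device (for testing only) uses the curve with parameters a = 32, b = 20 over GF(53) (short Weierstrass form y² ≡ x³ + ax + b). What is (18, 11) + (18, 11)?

tangent at (18, 11): λ = (3·18² + 32)/(2·11) ≡ 50/22. 22⁻¹ ≡ 41 (mod 53) since 22·41 = 902 ≡ 1, so λ ≡ 50·41 ≡ 36.
  x = λ² - 18 - 18 = 1296 - 36 ≡ 41; y = λ·(18 - 41) - 11 ≡ 9. → (41, 9)

(41, 9)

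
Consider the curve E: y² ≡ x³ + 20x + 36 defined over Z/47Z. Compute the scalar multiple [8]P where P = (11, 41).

Repeated addition: build up to 8P.
2P: tangent at (11, 41): λ = (3·11² + 20)/(2·41) ≡ 7/35. 35⁻¹ ≡ 43 (mod 47) since 35·43 = 1505 ≡ 1, so λ ≡ 7·43 ≡ 19.
  x = λ² - 11 - 11 = 361 - 22 ≡ 10; y = λ·(11 - 10) - 41 ≡ 25. → (10, 25)
3P: (10, 25) + (11, 41). λ = (41 - 25)/(11 - 10) ≡ 16/1 mod 47. 1⁻¹ ≡ 1 (mod 47) since 1·1 = 1 ≡ 1, so λ ≡ 16.
  x = λ² - 10 - 11 = 256 - 21 ≡ 0; y = λ·(10 - 0) - 25 ≡ 41. → (0, 41)
4P: (0, 41) + (11, 41). λ = (41 - 41)/(11 - 0) ≡ 0/11 mod 47. 11⁻¹ ≡ 30 (mod 47) since 11·30 = 330 ≡ 1, so λ ≡ 0.
  x = λ² - 0 - 11 = 0 - 11 ≡ 36; y = λ·(0 - 36) - 41 ≡ 6. → (36, 6)
5P: (36, 6) + (11, 41). λ = (41 - 6)/(11 - 36) ≡ 35/22 mod 47. 22⁻¹ ≡ 15 (mod 47), so λ ≡ 8.
  x = λ² - 36 - 11 = 64 - 47 ≡ 17; y = λ·(36 - 17) - 6 ≡ 5. → (17, 5)
6P: (17, 5) + (11, 41). λ = (41 - 5)/(11 - 17) ≡ 36/41 mod 47. 41⁻¹ ≡ 39 (mod 47), so λ ≡ 41.
  x = λ² - 17 - 11 = 1681 - 28 ≡ 8; y = λ·(17 - 8) - 5 ≡ 35. → (8, 35)
7P: (8, 35) + (11, 41). λ = (41 - 35)/(11 - 8) ≡ 6/3 mod 47. 3⁻¹ ≡ 16 (mod 47), so λ ≡ 2.
  x = λ² - 8 - 11 = 4 - 19 ≡ 32; y = λ·(8 - 32) - 35 ≡ 11. → (32, 11)
8P: (32, 11) + (11, 41). λ = (41 - 11)/(11 - 32) ≡ 30/26 mod 47. 26⁻¹ ≡ 38 (mod 47) since 26·38 = 988 ≡ 1, so λ ≡ 12.
  x = λ² - 32 - 11 = 144 - 43 ≡ 7; y = λ·(32 - 7) - 11 ≡ 7. → (7, 7)

(7, 7)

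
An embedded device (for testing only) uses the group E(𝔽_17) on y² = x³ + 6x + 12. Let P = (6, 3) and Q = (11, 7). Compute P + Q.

(6, 3) + (11, 7). λ = (7 - 3)/(11 - 6) ≡ 4/5 mod 17. 5⁻¹ ≡ 7 (mod 17) since 5·7 = 35 ≡ 1, so λ ≡ 11.
  x = λ² - 6 - 11 = 121 - 17 ≡ 2; y = λ·(6 - 2) - 3 ≡ 7. → (2, 7)

(2, 7)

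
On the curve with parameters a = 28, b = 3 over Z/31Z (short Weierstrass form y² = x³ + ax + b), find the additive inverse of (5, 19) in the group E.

(5, 12)

-(5, 19) = (5, -19 mod 31) = (5, 12).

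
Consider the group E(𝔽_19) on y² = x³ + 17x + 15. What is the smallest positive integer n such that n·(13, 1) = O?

11

2P: tangent at (13, 1): λ = (3·13² + 17)/(2·1) ≡ 11/2. 2⁻¹ ≡ 10 (mod 19), so λ ≡ 11·10 ≡ 15.
  x = λ² - 13 - 13 = 225 - 26 ≡ 9; y = λ·(13 - 9) - 1 ≡ 2. → (9, 2)
3P: (9, 2) + (13, 1). λ = (1 - 2)/(13 - 9) ≡ 18/4 mod 19. 4⁻¹ ≡ 5 (mod 19) since 4·5 = 20 ≡ 1, so λ ≡ 14.
  x = λ² - 9 - 13 = 196 - 22 ≡ 3; y = λ·(9 - 3) - 2 ≡ 6. → (3, 6)
4P: (3, 6) + (13, 1). λ = (1 - 6)/(13 - 3) ≡ 14/10 mod 19. 10⁻¹ ≡ 2 (mod 19), so λ ≡ 9.
  x = λ² - 3 - 13 = 81 - 16 ≡ 8; y = λ·(3 - 8) - 6 ≡ 6. → (8, 6)
5P: (8, 6) + (13, 1). λ = (1 - 6)/(13 - 8) ≡ 14/5 mod 19. 5⁻¹ ≡ 4 (mod 19), so λ ≡ 18.
  x = λ² - 8 - 13 = 324 - 21 ≡ 18; y = λ·(8 - 18) - 6 ≡ 4. → (18, 4)
6P: (18, 4) + (13, 1). λ = (1 - 4)/(13 - 18) ≡ 16/14 mod 19. 14⁻¹ ≡ 15 (mod 19), so λ ≡ 12.
  x = λ² - 18 - 13 = 144 - 31 ≡ 18; y = λ·(18 - 18) - 4 ≡ 15. → (18, 15)
7P: (18, 15) + (13, 1). λ = (1 - 15)/(13 - 18) ≡ 5/14 mod 19. 14⁻¹ ≡ 15 (mod 19), so λ ≡ 18.
  x = λ² - 18 - 13 = 324 - 31 ≡ 8; y = λ·(18 - 8) - 15 ≡ 13. → (8, 13)
8P: (8, 13) + (13, 1). λ = (1 - 13)/(13 - 8) ≡ 7/5 mod 19. 5⁻¹ ≡ 4 (mod 19), so λ ≡ 9.
  x = λ² - 8 - 13 = 81 - 21 ≡ 3; y = λ·(8 - 3) - 13 ≡ 13. → (3, 13)
9P: (3, 13) + (13, 1). λ = (1 - 13)/(13 - 3) ≡ 7/10 mod 19. 10⁻¹ ≡ 2 (mod 19), so λ ≡ 14.
  x = λ² - 3 - 13 = 196 - 16 ≡ 9; y = λ·(3 - 9) - 13 ≡ 17. → (9, 17)
10P: (9, 17) + (13, 1). λ = (1 - 17)/(13 - 9) ≡ 3/4 mod 19. 4⁻¹ ≡ 5 (mod 19), so λ ≡ 15.
  x = λ² - 9 - 13 = 225 - 22 ≡ 13; y = λ·(9 - 13) - 17 ≡ 18. → (13, 18)
11P: (13, 18) + (13, 1): same x and y₁ ≡ -y₂, so the sum is O.
11P = O, so the order is 11.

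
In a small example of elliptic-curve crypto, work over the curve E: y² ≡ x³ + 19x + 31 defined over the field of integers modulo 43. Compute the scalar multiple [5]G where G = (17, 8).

Double-and-add on 5 = (101)₂. Start with G = (17, 8) for the leading 1-bit.
double: tangent at (17, 8): λ = (3·17² + 19)/(2·8) ≡ 26/16. 16⁻¹ ≡ 35 (mod 43) since 16·35 = 560 ≡ 1, so λ ≡ 26·35 ≡ 7.
  x = λ² - 17 - 17 = 49 - 34 ≡ 15; y = λ·(17 - 15) - 8 ≡ 6. → (15, 6)
double: tangent at (15, 6): λ = (3·15² + 19)/(2·6) ≡ 6/12. 12⁻¹ ≡ 18 (mod 43) since 12·18 = 216 ≡ 1, so λ ≡ 6·18 ≡ 22.
  x = λ² - 15 - 15 = 484 - 30 ≡ 24; y = λ·(15 - 24) - 6 ≡ 11. → (24, 11)
add G: (24, 11) + (17, 8). λ = (8 - 11)/(17 - 24) ≡ 40/36 mod 43. 36⁻¹ ≡ 6 (mod 43), so λ ≡ 25.
  x = λ² - 24 - 17 = 625 - 41 ≡ 25; y = λ·(24 - 25) - 11 ≡ 7. → (25, 7)

(25, 7)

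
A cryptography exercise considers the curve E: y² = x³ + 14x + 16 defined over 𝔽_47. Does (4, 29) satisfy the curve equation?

y² = 29² ≡ 42; x³ + 14x + 16 = 136 ≡ 42 (mod 47). 42 = 42.

yes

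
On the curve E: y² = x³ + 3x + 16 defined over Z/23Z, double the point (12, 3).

tangent at (12, 3): λ = (3·12² + 3)/(2·3) ≡ 21/6. 6⁻¹ ≡ 4 (mod 23), so λ ≡ 21·4 ≡ 15.
  x = λ² - 12 - 12 = 225 - 24 ≡ 17; y = λ·(12 - 17) - 3 ≡ 14. → (17, 14)

(17, 14)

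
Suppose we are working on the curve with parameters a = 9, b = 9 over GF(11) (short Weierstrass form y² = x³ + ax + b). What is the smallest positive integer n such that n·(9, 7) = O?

3

2P: tangent at (9, 7): λ = (3·9² + 9)/(2·7) ≡ 10/3. 3⁻¹ ≡ 4 (mod 11), so λ ≡ 10·4 ≡ 7.
  x = λ² - 9 - 9 = 49 - 18 ≡ 9; y = λ·(9 - 9) - 7 ≡ 4. → (9, 4)
3P: (9, 4) + (9, 7): same x and y₁ ≡ -y₂, so the sum is O.
3P = O, so the order is 3.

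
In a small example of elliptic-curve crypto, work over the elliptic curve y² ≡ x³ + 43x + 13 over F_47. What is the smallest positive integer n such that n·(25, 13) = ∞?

3

2P: tangent at (25, 13): λ = (3·25² + 43)/(2·13) ≡ 38/26. 26⁻¹ ≡ 38 (mod 47), so λ ≡ 38·38 ≡ 34.
  x = λ² - 25 - 25 = 1156 - 50 ≡ 25; y = λ·(25 - 25) - 13 ≡ 34. → (25, 34)
3P: (25, 34) + (25, 13): same x and y₁ ≡ -y₂, so the sum is ∞.
3P = ∞, so the order is 3.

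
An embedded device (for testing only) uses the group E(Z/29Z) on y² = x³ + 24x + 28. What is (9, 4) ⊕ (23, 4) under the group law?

(9, 4) + (23, 4). λ = (4 - 4)/(23 - 9) ≡ 0/14 mod 29. 14⁻¹ ≡ 27 (mod 29), so λ ≡ 0.
  x = λ² - 9 - 23 = 0 - 32 ≡ 26; y = λ·(9 - 26) - 4 ≡ 25. → (26, 25)

(26, 25)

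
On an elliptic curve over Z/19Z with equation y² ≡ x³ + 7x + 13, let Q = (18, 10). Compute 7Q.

(12, 1)

Double-and-add on 7 = (111)₂. Start with Q = (18, 10) for the leading 1-bit.
double: tangent at (18, 10): λ = (3·18² + 7)/(2·10) ≡ 10/1. 1⁻¹ ≡ 1 (mod 19) since 1·1 = 1 ≡ 1, so λ ≡ 10·1 ≡ 10.
  x = λ² - 18 - 18 = 100 - 36 ≡ 7; y = λ·(18 - 7) - 10 ≡ 5. → (7, 5)
add Q: (7, 5) + (18, 10). λ = (10 - 5)/(18 - 7) ≡ 5/11 mod 19. 11⁻¹ ≡ 7 (mod 19), so λ ≡ 16.
  x = λ² - 7 - 18 = 256 - 25 ≡ 3; y = λ·(7 - 3) - 5 ≡ 2. → (3, 2)
double: tangent at (3, 2): λ = (3·3² + 7)/(2·2) ≡ 15/4. 4⁻¹ ≡ 5 (mod 19) since 4·5 = 20 ≡ 1, so λ ≡ 15·5 ≡ 18.
  x = λ² - 3 - 3 = 324 - 6 ≡ 14; y = λ·(3 - 14) - 2 ≡ 9. → (14, 9)
add Q: (14, 9) + (18, 10). λ = (10 - 9)/(18 - 14) ≡ 1/4 mod 19. 4⁻¹ ≡ 5 (mod 19), so λ ≡ 5.
  x = λ² - 14 - 18 = 25 - 32 ≡ 12; y = λ·(14 - 12) - 9 ≡ 1. → (12, 1)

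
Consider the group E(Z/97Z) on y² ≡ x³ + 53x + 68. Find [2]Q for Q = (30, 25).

(85, 41)

tangent at (30, 25): λ = (3·30² + 53)/(2·25) ≡ 37/50. 50⁻¹ ≡ 33 (mod 97) since 50·33 = 1650 ≡ 1, so λ ≡ 37·33 ≡ 57.
  x = λ² - 30 - 30 = 3249 - 60 ≡ 85; y = λ·(30 - 85) - 25 ≡ 41. → (85, 41)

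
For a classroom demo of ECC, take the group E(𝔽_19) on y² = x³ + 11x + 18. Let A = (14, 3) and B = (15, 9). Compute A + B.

(14, 3) + (15, 9). λ = (9 - 3)/(15 - 14) ≡ 6/1 mod 19. 1⁻¹ ≡ 1 (mod 19) since 1·1 = 1 ≡ 1, so λ ≡ 6.
  x = λ² - 14 - 15 = 36 - 29 ≡ 7; y = λ·(14 - 7) - 3 ≡ 1. → (7, 1)

(7, 1)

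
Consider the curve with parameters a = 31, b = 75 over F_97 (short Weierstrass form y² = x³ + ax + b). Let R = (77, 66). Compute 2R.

(15, 61)

tangent at (77, 66): λ = (3·77² + 31)/(2·66) ≡ 67/35. 35⁻¹ ≡ 61 (mod 97) since 35·61 = 2135 ≡ 1, so λ ≡ 67·61 ≡ 13.
  x = λ² - 77 - 77 = 169 - 154 ≡ 15; y = λ·(77 - 15) - 66 ≡ 61. → (15, 61)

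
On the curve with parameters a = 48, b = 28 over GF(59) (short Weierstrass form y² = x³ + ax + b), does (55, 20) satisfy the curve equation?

no

y² = 20² ≡ 46; x³ + 48x + 28 = 169043 ≡ 8 (mod 59). 46 ≠ 8.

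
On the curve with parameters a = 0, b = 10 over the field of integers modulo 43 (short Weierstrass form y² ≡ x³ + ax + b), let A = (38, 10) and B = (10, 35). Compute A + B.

(36, 22)

(38, 10) + (10, 35). λ = (35 - 10)/(10 - 38) ≡ 25/15 mod 43. 15⁻¹ ≡ 23 (mod 43), so λ ≡ 16.
  x = λ² - 38 - 10 = 256 - 48 ≡ 36; y = λ·(38 - 36) - 10 ≡ 22. → (36, 22)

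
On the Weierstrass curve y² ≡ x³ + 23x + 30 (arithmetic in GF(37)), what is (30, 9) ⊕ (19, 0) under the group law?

(30, 9) + (19, 0). λ = (0 - 9)/(19 - 30) ≡ 28/26 mod 37. 26⁻¹ ≡ 10 (mod 37), so λ ≡ 21.
  x = λ² - 30 - 19 = 441 - 49 ≡ 22; y = λ·(30 - 22) - 9 ≡ 11. → (22, 11)

(22, 11)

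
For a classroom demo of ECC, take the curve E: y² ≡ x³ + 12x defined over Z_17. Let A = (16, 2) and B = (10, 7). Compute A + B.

(16, 2) + (10, 7). λ = (7 - 2)/(10 - 16) ≡ 5/11 mod 17. 11⁻¹ ≡ 14 (mod 17), so λ ≡ 2.
  x = λ² - 16 - 10 = 4 - 26 ≡ 12; y = λ·(16 - 12) - 2 ≡ 6. → (12, 6)

(12, 6)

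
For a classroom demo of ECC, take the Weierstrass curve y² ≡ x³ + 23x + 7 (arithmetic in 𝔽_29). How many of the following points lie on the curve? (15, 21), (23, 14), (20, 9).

0

(15, 21): 21² ≡ 6, rhs ≡ 15 → off.
(23, 14): 14² ≡ 22, rhs ≡ 1 → off.
(20, 9): 9² ≡ 23, rhs ≡ 28 → off.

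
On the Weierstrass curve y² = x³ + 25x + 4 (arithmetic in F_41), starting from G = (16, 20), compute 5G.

Repeated addition: build up to 5G.
2G: tangent at (16, 20): λ = (3·16² + 25)/(2·20) ≡ 14/40. 40⁻¹ ≡ 40 (mod 41) since 40·40 = 1600 ≡ 1, so λ ≡ 14·40 ≡ 27.
  x = λ² - 16 - 16 = 729 - 32 ≡ 0; y = λ·(16 - 0) - 20 ≡ 2. → (0, 2)
3G: (0, 2) + (16, 20). λ = (20 - 2)/(16 - 0) ≡ 18/16 mod 41. 16⁻¹ ≡ 18 (mod 41), so λ ≡ 37.
  x = λ² - 0 - 16 = 1369 - 16 ≡ 0; y = λ·(0 - 0) - 2 ≡ 39. → (0, 39)
4G: (0, 39) + (16, 20). λ = (20 - 39)/(16 - 0) ≡ 22/16 mod 41. 16⁻¹ ≡ 18 (mod 41), so λ ≡ 27.
  x = λ² - 0 - 16 = 729 - 16 ≡ 16; y = λ·(0 - 16) - 39 ≡ 21. → (16, 21)
5G: (16, 21) + (16, 20): same x and y₁ ≡ -y₂, so the sum is ∞.

O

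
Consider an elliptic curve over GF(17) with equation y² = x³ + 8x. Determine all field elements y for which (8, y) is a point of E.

7, 10

x³ + 8x + 0 = 576 ≡ 15 (mod 17).
Square roots of 15 mod 17: 7 and 10 (since 7² = 49 ≡ 15).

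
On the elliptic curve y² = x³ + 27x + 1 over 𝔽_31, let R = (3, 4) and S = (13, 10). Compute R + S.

(29, 30)

(3, 4) + (13, 10). λ = (10 - 4)/(13 - 3) ≡ 6/10 mod 31. 10⁻¹ ≡ 28 (mod 31) since 10·28 = 280 ≡ 1, so λ ≡ 13.
  x = λ² - 3 - 13 = 169 - 16 ≡ 29; y = λ·(3 - 29) - 4 ≡ 30. → (29, 30)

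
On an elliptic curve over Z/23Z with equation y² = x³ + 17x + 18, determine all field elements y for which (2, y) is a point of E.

x³ + 17x + 18 = 60 ≡ 14 (mod 23).
14 is a non-residue mod 23; no y exists.

none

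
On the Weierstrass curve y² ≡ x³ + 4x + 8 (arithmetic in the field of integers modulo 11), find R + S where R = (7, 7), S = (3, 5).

(4, 0)

(7, 7) + (3, 5). λ = (5 - 7)/(3 - 7) ≡ 9/7 mod 11. 7⁻¹ ≡ 8 (mod 11) since 7·8 = 56 ≡ 1, so λ ≡ 6.
  x = λ² - 7 - 3 = 36 - 10 ≡ 4; y = λ·(7 - 4) - 7 ≡ 0. → (4, 0)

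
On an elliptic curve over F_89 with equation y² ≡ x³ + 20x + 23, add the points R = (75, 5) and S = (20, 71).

(75, 5) + (20, 71). λ = (71 - 5)/(20 - 75) ≡ 66/34 mod 89. 34⁻¹ ≡ 55 (mod 89) since 34·55 = 1870 ≡ 1, so λ ≡ 70.
  x = λ² - 75 - 20 = 4900 - 95 ≡ 88; y = λ·(75 - 88) - 5 ≡ 64. → (88, 64)

(88, 64)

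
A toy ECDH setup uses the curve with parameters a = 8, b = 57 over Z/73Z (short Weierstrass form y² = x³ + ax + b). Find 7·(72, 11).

(7, 23)

Write P = (72, 11).
Double-and-add on 7 = (111)₂. Start with P = (72, 11) for the leading 1-bit.
double: tangent at (72, 11): λ = (3·72² + 8)/(2·11) ≡ 11/22. 22⁻¹ ≡ 10 (mod 73), so λ ≡ 11·10 ≡ 37.
  x = λ² - 72 - 72 = 1369 - 144 ≡ 57; y = λ·(72 - 57) - 11 ≡ 33. → (57, 33)
add P: (57, 33) + (72, 11). λ = (11 - 33)/(72 - 57) ≡ 51/15 mod 73. 15⁻¹ ≡ 39 (mod 73), so λ ≡ 18.
  x = λ² - 57 - 72 = 324 - 129 ≡ 49; y = λ·(57 - 49) - 33 ≡ 38. → (49, 38)
double: tangent at (49, 38): λ = (3·49² + 8)/(2·38) ≡ 57/3. 3⁻¹ ≡ 49 (mod 73) since 3·49 = 147 ≡ 1, so λ ≡ 57·49 ≡ 19.
  x = λ² - 49 - 49 = 361 - 98 ≡ 44; y = λ·(49 - 44) - 38 ≡ 57. → (44, 57)
add P: (44, 57) + (72, 11). λ = (11 - 57)/(72 - 44) ≡ 27/28 mod 73. 28⁻¹ ≡ 60 (mod 73) since 28·60 = 1680 ≡ 1, so λ ≡ 14.
  x = λ² - 44 - 72 = 196 - 116 ≡ 7; y = λ·(44 - 7) - 57 ≡ 23. → (7, 23)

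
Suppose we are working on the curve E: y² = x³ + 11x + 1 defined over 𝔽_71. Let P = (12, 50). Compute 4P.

Repeated addition: build up to 4P.
2P: tangent at (12, 50): λ = (3·12² + 11)/(2·50) ≡ 17/29. 29⁻¹ ≡ 49 (mod 71) since 29·49 = 1421 ≡ 1, so λ ≡ 17·49 ≡ 52.
  x = λ² - 12 - 12 = 2704 - 24 ≡ 53; y = λ·(12 - 53) - 50 ≡ 19. → (53, 19)
3P: (53, 19) + (12, 50). λ = (50 - 19)/(12 - 53) ≡ 31/30 mod 71. 30⁻¹ ≡ 45 (mod 71) since 30·45 = 1350 ≡ 1, so λ ≡ 46.
  x = λ² - 53 - 12 = 2116 - 65 ≡ 63; y = λ·(53 - 63) - 19 ≡ 18. → (63, 18)
4P: (63, 18) + (12, 50). λ = (50 - 18)/(12 - 63) ≡ 32/20 mod 71. 20⁻¹ ≡ 32 (mod 71) since 20·32 = 640 ≡ 1, so λ ≡ 30.
  x = λ² - 63 - 12 = 900 - 75 ≡ 44; y = λ·(63 - 44) - 18 ≡ 55. → (44, 55)

(44, 55)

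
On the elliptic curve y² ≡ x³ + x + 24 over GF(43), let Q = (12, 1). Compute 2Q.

(32, 12)

tangent at (12, 1): λ = (3·12² + 1)/(2·1) ≡ 3/2. 2⁻¹ ≡ 22 (mod 43), so λ ≡ 3·22 ≡ 23.
  x = λ² - 12 - 12 = 529 - 24 ≡ 32; y = λ·(12 - 32) - 1 ≡ 12. → (32, 12)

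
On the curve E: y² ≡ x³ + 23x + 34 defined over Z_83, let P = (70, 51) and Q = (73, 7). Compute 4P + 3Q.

(24, 47)

First 4P:
Double-and-add on 4 = (100)₂. Start with P = (70, 51) for the leading 1-bit.
double: tangent at (70, 51): λ = (3·70² + 23)/(2·51) ≡ 32/19. 19⁻¹ ≡ 35 (mod 83) since 19·35 = 665 ≡ 1, so λ ≡ 32·35 ≡ 41.
  x = λ² - 70 - 70 = 1681 - 140 ≡ 47; y = λ·(70 - 47) - 51 ≡ 62. → (47, 62)
double: tangent at (47, 62): λ = (3·47² + 23)/(2·62) ≡ 10/41. 41⁻¹ ≡ 81 (mod 83) since 41·81 = 3321 ≡ 1, so λ ≡ 10·81 ≡ 63.
  x = λ² - 47 - 47 = 3969 - 94 ≡ 57; y = λ·(47 - 57) - 62 ≡ 55. → (57, 55)
4P = (57, 55).
Next 3Q:
Repeated addition: build up to 3Q.
2Q: tangent at (73, 7): λ = (3·73² + 23)/(2·7) ≡ 74/14. 14⁻¹ ≡ 6 (mod 83), so λ ≡ 74·6 ≡ 29.
  x = λ² - 73 - 73 = 841 - 146 ≡ 31; y = λ·(73 - 31) - 7 ≡ 49. → (31, 49)
3Q: (31, 49) + (73, 7). λ = (7 - 49)/(73 - 31) ≡ 41/42 mod 83. 42⁻¹ ≡ 2 (mod 83), so λ ≡ 82.
  x = λ² - 31 - 73 = 6724 - 104 ≡ 63; y = λ·(31 - 63) - 49 ≡ 66. → (63, 66)
3Q = (63, 66).
Finally 4P + 3Q:
(57, 55) + (63, 66). λ = (66 - 55)/(63 - 57) ≡ 11/6 mod 83. 6⁻¹ ≡ 14 (mod 83) since 6·14 = 84 ≡ 1, so λ ≡ 71.
  x = λ² - 57 - 63 = 5041 - 120 ≡ 24; y = λ·(57 - 24) - 55 ≡ 47. → (24, 47)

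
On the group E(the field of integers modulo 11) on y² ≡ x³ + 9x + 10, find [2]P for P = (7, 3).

tangent at (7, 3): λ = (3·7² + 9)/(2·3) ≡ 2/6. 6⁻¹ ≡ 2 (mod 11) since 6·2 = 12 ≡ 1, so λ ≡ 2·2 ≡ 4.
  x = λ² - 7 - 7 = 16 - 14 ≡ 2; y = λ·(7 - 2) - 3 ≡ 6. → (2, 6)

(2, 6)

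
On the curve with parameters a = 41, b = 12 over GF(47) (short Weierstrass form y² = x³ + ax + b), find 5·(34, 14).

Write Q = (34, 14).
Double-and-add on 5 = (101)₂. Start with Q = (34, 14) for the leading 1-bit.
double: tangent at (34, 14): λ = (3·34² + 41)/(2·14) ≡ 31/28. 28⁻¹ ≡ 42 (mod 47), so λ ≡ 31·42 ≡ 33.
  x = λ² - 34 - 34 = 1089 - 68 ≡ 34; y = λ·(34 - 34) - 14 ≡ 33. → (34, 33)
double: tangent at (34, 33): λ = (3·34² + 41)/(2·33) ≡ 31/19. 19⁻¹ ≡ 5 (mod 47), so λ ≡ 31·5 ≡ 14.
  x = λ² - 34 - 34 = 196 - 68 ≡ 34; y = λ·(34 - 34) - 33 ≡ 14. → (34, 14)
add Q: tangent at (34, 14): λ = (3·34² + 41)/(2·14) ≡ 31/28. 28⁻¹ ≡ 42 (mod 47) since 28·42 = 1176 ≡ 1, so λ ≡ 31·42 ≡ 33.
  x = λ² - 34 - 34 = 1089 - 68 ≡ 34; y = λ·(34 - 34) - 14 ≡ 33. → (34, 33)

(34, 33)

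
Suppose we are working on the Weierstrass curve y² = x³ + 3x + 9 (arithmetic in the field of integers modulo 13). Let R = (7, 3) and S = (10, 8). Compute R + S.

(6, 3)

(7, 3) + (10, 8). λ = (8 - 3)/(10 - 7) ≡ 5/3 mod 13. 3⁻¹ ≡ 9 (mod 13), so λ ≡ 6.
  x = λ² - 7 - 10 = 36 - 17 ≡ 6; y = λ·(7 - 6) - 3 ≡ 3. → (6, 3)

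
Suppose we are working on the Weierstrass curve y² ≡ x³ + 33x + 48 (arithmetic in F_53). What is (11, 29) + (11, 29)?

tangent at (11, 29): λ = (3·11² + 33)/(2·29) ≡ 25/5. 5⁻¹ ≡ 32 (mod 53) since 5·32 = 160 ≡ 1, so λ ≡ 25·32 ≡ 5.
  x = λ² - 11 - 11 = 25 - 22 ≡ 3; y = λ·(11 - 3) - 29 ≡ 11. → (3, 11)

(3, 11)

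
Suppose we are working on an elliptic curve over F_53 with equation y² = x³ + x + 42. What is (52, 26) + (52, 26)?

tangent at (52, 26): λ = (3·52² + 1)/(2·26) ≡ 4/52. 52⁻¹ ≡ 52 (mod 53) since 52·52 = 2704 ≡ 1, so λ ≡ 4·52 ≡ 49.
  x = λ² - 52 - 52 = 2401 - 104 ≡ 18; y = λ·(52 - 18) - 26 ≡ 50. → (18, 50)

(18, 50)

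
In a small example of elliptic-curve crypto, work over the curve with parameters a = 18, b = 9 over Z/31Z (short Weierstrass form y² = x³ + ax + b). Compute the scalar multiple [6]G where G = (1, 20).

(1, 11)

Repeated addition: build up to 6G.
2G: tangent at (1, 20): λ = (3·1² + 18)/(2·20) ≡ 21/9. 9⁻¹ ≡ 7 (mod 31), so λ ≡ 21·7 ≡ 23.
  x = λ² - 1 - 1 = 529 - 2 ≡ 0; y = λ·(1 - 0) - 20 ≡ 3. → (0, 3)
3G: (0, 3) + (1, 20). λ = (20 - 3)/(1 - 0) ≡ 17/1 mod 31. 1⁻¹ ≡ 1 (mod 31) since 1·1 = 1 ≡ 1, so λ ≡ 17.
  x = λ² - 0 - 1 = 289 - 1 ≡ 9; y = λ·(0 - 9) - 3 ≡ 30. → (9, 30)
4G: (9, 30) + (1, 20). λ = (20 - 30)/(1 - 9) ≡ 21/23 mod 31. 23⁻¹ ≡ 27 (mod 31) since 23·27 = 621 ≡ 1, so λ ≡ 9.
  x = λ² - 9 - 1 = 81 - 10 ≡ 9; y = λ·(9 - 9) - 30 ≡ 1. → (9, 1)
5G: (9, 1) + (1, 20). λ = (20 - 1)/(1 - 9) ≡ 19/23 mod 31. 23⁻¹ ≡ 27 (mod 31) since 23·27 = 621 ≡ 1, so λ ≡ 17.
  x = λ² - 9 - 1 = 289 - 10 ≡ 0; y = λ·(9 - 0) - 1 ≡ 28. → (0, 28)
6G: (0, 28) + (1, 20). λ = (20 - 28)/(1 - 0) ≡ 23/1 mod 31. 1⁻¹ ≡ 1 (mod 31) since 1·1 = 1 ≡ 1, so λ ≡ 23.
  x = λ² - 0 - 1 = 529 - 1 ≡ 1; y = λ·(0 - 1) - 28 ≡ 11. → (1, 11)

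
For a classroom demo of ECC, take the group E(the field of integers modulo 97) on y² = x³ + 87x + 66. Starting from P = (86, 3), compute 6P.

(53, 87)

Double-and-add on 6 = (110)₂. Start with P = (86, 3) for the leading 1-bit.
double: tangent at (86, 3): λ = (3·86² + 87)/(2·3) ≡ 62/6. 6⁻¹ ≡ 81 (mod 97), so λ ≡ 62·81 ≡ 75.
  x = λ² - 86 - 86 = 5625 - 172 ≡ 21; y = λ·(86 - 21) - 3 ≡ 22. → (21, 22)
add P: (21, 22) + (86, 3). λ = (3 - 22)/(86 - 21) ≡ 78/65 mod 97. 65⁻¹ ≡ 3 (mod 97), so λ ≡ 40.
  x = λ² - 21 - 86 = 1600 - 107 ≡ 38; y = λ·(21 - 38) - 22 ≡ 74. → (38, 74)
double: tangent at (38, 74): λ = (3·38² + 87)/(2·74) ≡ 54/51. 51⁻¹ ≡ 78 (mod 97), so λ ≡ 54·78 ≡ 41.
  x = λ² - 38 - 38 = 1681 - 76 ≡ 53; y = λ·(38 - 53) - 74 ≡ 87. → (53, 87)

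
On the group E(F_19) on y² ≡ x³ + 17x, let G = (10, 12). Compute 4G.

(16, 6)

Repeated addition: build up to 4G.
2G: tangent at (10, 12): λ = (3·10² + 17)/(2·12) ≡ 13/5. 5⁻¹ ≡ 4 (mod 19), so λ ≡ 13·4 ≡ 14.
  x = λ² - 10 - 10 = 196 - 20 ≡ 5; y = λ·(10 - 5) - 12 ≡ 1. → (5, 1)
3G: (5, 1) + (10, 12). λ = (12 - 1)/(10 - 5) ≡ 11/5 mod 19. 5⁻¹ ≡ 4 (mod 19) since 5·4 = 20 ≡ 1, so λ ≡ 6.
  x = λ² - 5 - 10 = 36 - 15 ≡ 2; y = λ·(5 - 2) - 1 ≡ 17. → (2, 17)
4G: (2, 17) + (10, 12). λ = (12 - 17)/(10 - 2) ≡ 14/8 mod 19. 8⁻¹ ≡ 12 (mod 19), so λ ≡ 16.
  x = λ² - 2 - 10 = 256 - 12 ≡ 16; y = λ·(2 - 16) - 17 ≡ 6. → (16, 6)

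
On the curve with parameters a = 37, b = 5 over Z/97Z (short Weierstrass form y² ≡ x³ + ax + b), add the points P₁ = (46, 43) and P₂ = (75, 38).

(51, 95)

(46, 43) + (75, 38). λ = (38 - 43)/(75 - 46) ≡ 92/29 mod 97. 29⁻¹ ≡ 87 (mod 97), so λ ≡ 50.
  x = λ² - 46 - 75 = 2500 - 121 ≡ 51; y = λ·(46 - 51) - 43 ≡ 95. → (51, 95)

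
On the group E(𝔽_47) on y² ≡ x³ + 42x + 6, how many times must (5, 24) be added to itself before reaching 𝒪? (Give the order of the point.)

6

2P: tangent at (5, 24): λ = (3·5² + 42)/(2·24) ≡ 23/1. 1⁻¹ ≡ 1 (mod 47), so λ ≡ 23·1 ≡ 23.
  x = λ² - 5 - 5 = 529 - 10 ≡ 2; y = λ·(5 - 2) - 24 ≡ 45. → (2, 45)
3P: (2, 45) + (5, 24). λ = (24 - 45)/(5 - 2) ≡ 26/3 mod 47. 3⁻¹ ≡ 16 (mod 47), so λ ≡ 40.
  x = λ² - 2 - 5 = 1600 - 7 ≡ 42; y = λ·(2 - 42) - 45 ≡ 0. → (42, 0)
4P: (42, 0) + (5, 24). λ = (24 - 0)/(5 - 42) ≡ 24/10 mod 47. 10⁻¹ ≡ 33 (mod 47) since 10·33 = 330 ≡ 1, so λ ≡ 40.
  x = λ² - 42 - 5 = 1600 - 47 ≡ 2; y = λ·(42 - 2) - 0 ≡ 2. → (2, 2)
5P: (2, 2) + (5, 24). λ = (24 - 2)/(5 - 2) ≡ 22/3 mod 47. 3⁻¹ ≡ 16 (mod 47), so λ ≡ 23.
  x = λ² - 2 - 5 = 529 - 7 ≡ 5; y = λ·(2 - 5) - 2 ≡ 23. → (5, 23)
6P: (5, 23) + (5, 24): same x and y₁ ≡ -y₂, so the sum is 𝒪.
6P = 𝒪, so the order is 6.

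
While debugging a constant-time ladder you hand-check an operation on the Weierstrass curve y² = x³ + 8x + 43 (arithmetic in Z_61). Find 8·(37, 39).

Write G = (37, 39).
Repeated addition: build up to 8G.
2G: tangent at (37, 39): λ = (3·37² + 8)/(2·39) ≡ 28/17. 17⁻¹ ≡ 18 (mod 61), so λ ≡ 28·18 ≡ 16.
  x = λ² - 37 - 37 = 256 - 74 ≡ 60; y = λ·(37 - 60) - 39 ≡ 20. → (60, 20)
3G: (60, 20) + (37, 39). λ = (39 - 20)/(37 - 60) ≡ 19/38 mod 61. 38⁻¹ ≡ 53 (mod 61) since 38·53 = 2014 ≡ 1, so λ ≡ 31.
  x = λ² - 60 - 37 = 961 - 97 ≡ 10; y = λ·(60 - 10) - 20 ≡ 5. → (10, 5)
4G: (10, 5) + (37, 39). λ = (39 - 5)/(37 - 10) ≡ 34/27 mod 61. 27⁻¹ ≡ 52 (mod 61), so λ ≡ 60.
  x = λ² - 10 - 37 = 3600 - 47 ≡ 15; y = λ·(10 - 15) - 5 ≡ 0. → (15, 0)
5G: (15, 0) + (37, 39). λ = (39 - 0)/(37 - 15) ≡ 39/22 mod 61. 22⁻¹ ≡ 25 (mod 61), so λ ≡ 60.
  x = λ² - 15 - 37 = 3600 - 52 ≡ 10; y = λ·(15 - 10) - 0 ≡ 56. → (10, 56)
6G: (10, 56) + (37, 39). λ = (39 - 56)/(37 - 10) ≡ 44/27 mod 61. 27⁻¹ ≡ 52 (mod 61), so λ ≡ 31.
  x = λ² - 10 - 37 = 961 - 47 ≡ 60; y = λ·(10 - 60) - 56 ≡ 41. → (60, 41)
7G: (60, 41) + (37, 39). λ = (39 - 41)/(37 - 60) ≡ 59/38 mod 61. 38⁻¹ ≡ 53 (mod 61), so λ ≡ 16.
  x = λ² - 60 - 37 = 256 - 97 ≡ 37; y = λ·(60 - 37) - 41 ≡ 22. → (37, 22)
8G: (37, 22) + (37, 39): same x and y₁ ≡ -y₂, so the sum is the point at infinity.

O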